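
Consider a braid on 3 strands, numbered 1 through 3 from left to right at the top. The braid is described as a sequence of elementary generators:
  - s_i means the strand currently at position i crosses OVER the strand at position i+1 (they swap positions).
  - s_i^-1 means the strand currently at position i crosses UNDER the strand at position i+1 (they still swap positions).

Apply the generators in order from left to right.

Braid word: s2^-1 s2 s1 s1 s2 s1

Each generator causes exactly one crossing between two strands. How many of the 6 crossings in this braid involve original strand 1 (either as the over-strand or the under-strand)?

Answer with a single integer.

Answer: 3

Derivation:
Gen 1: crossing 2x3. Involves strand 1? no. Count so far: 0
Gen 2: crossing 3x2. Involves strand 1? no. Count so far: 0
Gen 3: crossing 1x2. Involves strand 1? yes. Count so far: 1
Gen 4: crossing 2x1. Involves strand 1? yes. Count so far: 2
Gen 5: crossing 2x3. Involves strand 1? no. Count so far: 2
Gen 6: crossing 1x3. Involves strand 1? yes. Count so far: 3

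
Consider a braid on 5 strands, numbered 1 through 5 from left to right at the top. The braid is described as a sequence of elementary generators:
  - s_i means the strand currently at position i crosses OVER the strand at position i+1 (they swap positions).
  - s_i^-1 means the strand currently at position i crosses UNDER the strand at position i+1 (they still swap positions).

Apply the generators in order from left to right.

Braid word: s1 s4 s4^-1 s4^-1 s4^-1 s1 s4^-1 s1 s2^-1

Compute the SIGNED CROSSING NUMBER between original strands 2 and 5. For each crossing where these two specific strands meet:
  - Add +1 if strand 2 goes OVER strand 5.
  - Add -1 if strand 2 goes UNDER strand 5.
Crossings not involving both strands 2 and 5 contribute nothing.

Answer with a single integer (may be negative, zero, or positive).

Gen 1: crossing 1x2. Both 2&5? no. Sum: 0
Gen 2: crossing 4x5. Both 2&5? no. Sum: 0
Gen 3: crossing 5x4. Both 2&5? no. Sum: 0
Gen 4: crossing 4x5. Both 2&5? no. Sum: 0
Gen 5: crossing 5x4. Both 2&5? no. Sum: 0
Gen 6: crossing 2x1. Both 2&5? no. Sum: 0
Gen 7: crossing 4x5. Both 2&5? no. Sum: 0
Gen 8: crossing 1x2. Both 2&5? no. Sum: 0
Gen 9: crossing 1x3. Both 2&5? no. Sum: 0

Answer: 0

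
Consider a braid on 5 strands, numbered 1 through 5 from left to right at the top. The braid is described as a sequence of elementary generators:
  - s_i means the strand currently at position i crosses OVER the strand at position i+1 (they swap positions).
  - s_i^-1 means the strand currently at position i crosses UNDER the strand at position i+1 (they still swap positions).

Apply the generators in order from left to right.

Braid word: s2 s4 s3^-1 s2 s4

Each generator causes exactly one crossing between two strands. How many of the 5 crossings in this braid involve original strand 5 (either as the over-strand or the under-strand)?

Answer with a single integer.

Gen 1: crossing 2x3. Involves strand 5? no. Count so far: 0
Gen 2: crossing 4x5. Involves strand 5? yes. Count so far: 1
Gen 3: crossing 2x5. Involves strand 5? yes. Count so far: 2
Gen 4: crossing 3x5. Involves strand 5? yes. Count so far: 3
Gen 5: crossing 2x4. Involves strand 5? no. Count so far: 3

Answer: 3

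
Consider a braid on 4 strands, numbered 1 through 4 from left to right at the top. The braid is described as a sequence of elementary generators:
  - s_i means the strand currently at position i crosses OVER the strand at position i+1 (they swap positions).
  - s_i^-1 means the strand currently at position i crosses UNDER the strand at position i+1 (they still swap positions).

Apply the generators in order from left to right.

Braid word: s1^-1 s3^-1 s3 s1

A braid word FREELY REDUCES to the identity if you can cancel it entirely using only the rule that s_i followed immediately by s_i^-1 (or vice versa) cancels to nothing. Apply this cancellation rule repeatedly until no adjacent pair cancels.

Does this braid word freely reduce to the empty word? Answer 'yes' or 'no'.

Gen 1 (s1^-1): push. Stack: [s1^-1]
Gen 2 (s3^-1): push. Stack: [s1^-1 s3^-1]
Gen 3 (s3): cancels prior s3^-1. Stack: [s1^-1]
Gen 4 (s1): cancels prior s1^-1. Stack: []
Reduced word: (empty)

Answer: yes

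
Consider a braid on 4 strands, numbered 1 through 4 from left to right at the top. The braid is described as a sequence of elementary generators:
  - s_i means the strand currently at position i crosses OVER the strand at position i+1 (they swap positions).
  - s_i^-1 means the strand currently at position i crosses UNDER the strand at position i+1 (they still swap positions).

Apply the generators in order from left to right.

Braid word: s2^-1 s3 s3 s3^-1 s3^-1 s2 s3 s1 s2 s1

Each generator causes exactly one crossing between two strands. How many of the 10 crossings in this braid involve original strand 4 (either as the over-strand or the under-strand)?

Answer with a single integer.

Answer: 7

Derivation:
Gen 1: crossing 2x3. Involves strand 4? no. Count so far: 0
Gen 2: crossing 2x4. Involves strand 4? yes. Count so far: 1
Gen 3: crossing 4x2. Involves strand 4? yes. Count so far: 2
Gen 4: crossing 2x4. Involves strand 4? yes. Count so far: 3
Gen 5: crossing 4x2. Involves strand 4? yes. Count so far: 4
Gen 6: crossing 3x2. Involves strand 4? no. Count so far: 4
Gen 7: crossing 3x4. Involves strand 4? yes. Count so far: 5
Gen 8: crossing 1x2. Involves strand 4? no. Count so far: 5
Gen 9: crossing 1x4. Involves strand 4? yes. Count so far: 6
Gen 10: crossing 2x4. Involves strand 4? yes. Count so far: 7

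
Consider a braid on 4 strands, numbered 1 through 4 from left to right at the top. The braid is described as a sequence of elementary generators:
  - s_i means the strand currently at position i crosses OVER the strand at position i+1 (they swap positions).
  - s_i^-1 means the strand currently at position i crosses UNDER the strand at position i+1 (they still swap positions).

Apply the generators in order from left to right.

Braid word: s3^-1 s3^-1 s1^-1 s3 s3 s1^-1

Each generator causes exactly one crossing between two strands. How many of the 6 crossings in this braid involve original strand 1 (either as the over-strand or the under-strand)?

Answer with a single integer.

Answer: 2

Derivation:
Gen 1: crossing 3x4. Involves strand 1? no. Count so far: 0
Gen 2: crossing 4x3. Involves strand 1? no. Count so far: 0
Gen 3: crossing 1x2. Involves strand 1? yes. Count so far: 1
Gen 4: crossing 3x4. Involves strand 1? no. Count so far: 1
Gen 5: crossing 4x3. Involves strand 1? no. Count so far: 1
Gen 6: crossing 2x1. Involves strand 1? yes. Count so far: 2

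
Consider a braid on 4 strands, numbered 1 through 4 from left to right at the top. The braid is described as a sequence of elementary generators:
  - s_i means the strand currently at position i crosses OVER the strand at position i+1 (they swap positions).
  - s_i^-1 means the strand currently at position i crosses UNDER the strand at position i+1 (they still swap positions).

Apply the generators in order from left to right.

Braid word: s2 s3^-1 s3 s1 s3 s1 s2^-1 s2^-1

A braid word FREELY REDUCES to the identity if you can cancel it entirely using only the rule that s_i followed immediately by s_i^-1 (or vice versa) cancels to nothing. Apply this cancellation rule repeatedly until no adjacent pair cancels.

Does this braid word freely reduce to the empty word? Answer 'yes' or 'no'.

Gen 1 (s2): push. Stack: [s2]
Gen 2 (s3^-1): push. Stack: [s2 s3^-1]
Gen 3 (s3): cancels prior s3^-1. Stack: [s2]
Gen 4 (s1): push. Stack: [s2 s1]
Gen 5 (s3): push. Stack: [s2 s1 s3]
Gen 6 (s1): push. Stack: [s2 s1 s3 s1]
Gen 7 (s2^-1): push. Stack: [s2 s1 s3 s1 s2^-1]
Gen 8 (s2^-1): push. Stack: [s2 s1 s3 s1 s2^-1 s2^-1]
Reduced word: s2 s1 s3 s1 s2^-1 s2^-1

Answer: no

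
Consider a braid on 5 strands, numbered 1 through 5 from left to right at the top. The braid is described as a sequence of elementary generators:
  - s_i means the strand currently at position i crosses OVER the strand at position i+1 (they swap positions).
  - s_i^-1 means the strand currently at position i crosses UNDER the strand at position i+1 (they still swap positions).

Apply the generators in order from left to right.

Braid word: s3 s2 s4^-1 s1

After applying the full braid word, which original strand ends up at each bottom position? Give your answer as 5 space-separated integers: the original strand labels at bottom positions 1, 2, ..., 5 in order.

Answer: 4 1 2 5 3

Derivation:
Gen 1 (s3): strand 3 crosses over strand 4. Perm now: [1 2 4 3 5]
Gen 2 (s2): strand 2 crosses over strand 4. Perm now: [1 4 2 3 5]
Gen 3 (s4^-1): strand 3 crosses under strand 5. Perm now: [1 4 2 5 3]
Gen 4 (s1): strand 1 crosses over strand 4. Perm now: [4 1 2 5 3]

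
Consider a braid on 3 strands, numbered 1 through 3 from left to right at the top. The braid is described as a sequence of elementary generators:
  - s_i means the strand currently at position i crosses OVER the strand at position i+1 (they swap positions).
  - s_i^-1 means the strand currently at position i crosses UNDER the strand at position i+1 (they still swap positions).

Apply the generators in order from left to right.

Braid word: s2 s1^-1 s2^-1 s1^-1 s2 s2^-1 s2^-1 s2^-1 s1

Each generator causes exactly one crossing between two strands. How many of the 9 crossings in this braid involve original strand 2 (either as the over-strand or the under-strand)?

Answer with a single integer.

Answer: 4

Derivation:
Gen 1: crossing 2x3. Involves strand 2? yes. Count so far: 1
Gen 2: crossing 1x3. Involves strand 2? no. Count so far: 1
Gen 3: crossing 1x2. Involves strand 2? yes. Count so far: 2
Gen 4: crossing 3x2. Involves strand 2? yes. Count so far: 3
Gen 5: crossing 3x1. Involves strand 2? no. Count so far: 3
Gen 6: crossing 1x3. Involves strand 2? no. Count so far: 3
Gen 7: crossing 3x1. Involves strand 2? no. Count so far: 3
Gen 8: crossing 1x3. Involves strand 2? no. Count so far: 3
Gen 9: crossing 2x3. Involves strand 2? yes. Count so far: 4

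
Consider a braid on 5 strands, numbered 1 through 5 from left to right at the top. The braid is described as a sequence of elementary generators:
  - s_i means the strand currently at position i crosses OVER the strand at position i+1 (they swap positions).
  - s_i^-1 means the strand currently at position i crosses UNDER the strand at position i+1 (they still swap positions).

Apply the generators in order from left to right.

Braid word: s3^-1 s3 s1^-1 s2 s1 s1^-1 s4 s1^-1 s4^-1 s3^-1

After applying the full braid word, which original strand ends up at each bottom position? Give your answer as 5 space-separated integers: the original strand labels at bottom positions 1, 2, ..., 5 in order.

Answer: 3 2 4 1 5

Derivation:
Gen 1 (s3^-1): strand 3 crosses under strand 4. Perm now: [1 2 4 3 5]
Gen 2 (s3): strand 4 crosses over strand 3. Perm now: [1 2 3 4 5]
Gen 3 (s1^-1): strand 1 crosses under strand 2. Perm now: [2 1 3 4 5]
Gen 4 (s2): strand 1 crosses over strand 3. Perm now: [2 3 1 4 5]
Gen 5 (s1): strand 2 crosses over strand 3. Perm now: [3 2 1 4 5]
Gen 6 (s1^-1): strand 3 crosses under strand 2. Perm now: [2 3 1 4 5]
Gen 7 (s4): strand 4 crosses over strand 5. Perm now: [2 3 1 5 4]
Gen 8 (s1^-1): strand 2 crosses under strand 3. Perm now: [3 2 1 5 4]
Gen 9 (s4^-1): strand 5 crosses under strand 4. Perm now: [3 2 1 4 5]
Gen 10 (s3^-1): strand 1 crosses under strand 4. Perm now: [3 2 4 1 5]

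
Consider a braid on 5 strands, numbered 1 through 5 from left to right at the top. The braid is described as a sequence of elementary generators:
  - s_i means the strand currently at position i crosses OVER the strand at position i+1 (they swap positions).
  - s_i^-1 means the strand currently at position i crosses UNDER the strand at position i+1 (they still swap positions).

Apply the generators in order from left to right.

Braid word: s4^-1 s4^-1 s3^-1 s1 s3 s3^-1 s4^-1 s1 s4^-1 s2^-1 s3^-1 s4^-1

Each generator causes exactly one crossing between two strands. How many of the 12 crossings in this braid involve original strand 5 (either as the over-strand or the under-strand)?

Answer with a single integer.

Answer: 5

Derivation:
Gen 1: crossing 4x5. Involves strand 5? yes. Count so far: 1
Gen 2: crossing 5x4. Involves strand 5? yes. Count so far: 2
Gen 3: crossing 3x4. Involves strand 5? no. Count so far: 2
Gen 4: crossing 1x2. Involves strand 5? no. Count so far: 2
Gen 5: crossing 4x3. Involves strand 5? no. Count so far: 2
Gen 6: crossing 3x4. Involves strand 5? no. Count so far: 2
Gen 7: crossing 3x5. Involves strand 5? yes. Count so far: 3
Gen 8: crossing 2x1. Involves strand 5? no. Count so far: 3
Gen 9: crossing 5x3. Involves strand 5? yes. Count so far: 4
Gen 10: crossing 2x4. Involves strand 5? no. Count so far: 4
Gen 11: crossing 2x3. Involves strand 5? no. Count so far: 4
Gen 12: crossing 2x5. Involves strand 5? yes. Count so far: 5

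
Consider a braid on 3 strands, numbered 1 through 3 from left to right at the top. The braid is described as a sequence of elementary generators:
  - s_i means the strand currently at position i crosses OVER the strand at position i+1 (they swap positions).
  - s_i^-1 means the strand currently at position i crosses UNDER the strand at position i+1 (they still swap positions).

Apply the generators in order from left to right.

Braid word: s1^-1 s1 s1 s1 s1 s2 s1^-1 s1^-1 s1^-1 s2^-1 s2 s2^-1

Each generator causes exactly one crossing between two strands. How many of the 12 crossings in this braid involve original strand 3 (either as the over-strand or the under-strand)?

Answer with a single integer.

Gen 1: crossing 1x2. Involves strand 3? no. Count so far: 0
Gen 2: crossing 2x1. Involves strand 3? no. Count so far: 0
Gen 3: crossing 1x2. Involves strand 3? no. Count so far: 0
Gen 4: crossing 2x1. Involves strand 3? no. Count so far: 0
Gen 5: crossing 1x2. Involves strand 3? no. Count so far: 0
Gen 6: crossing 1x3. Involves strand 3? yes. Count so far: 1
Gen 7: crossing 2x3. Involves strand 3? yes. Count so far: 2
Gen 8: crossing 3x2. Involves strand 3? yes. Count so far: 3
Gen 9: crossing 2x3. Involves strand 3? yes. Count so far: 4
Gen 10: crossing 2x1. Involves strand 3? no. Count so far: 4
Gen 11: crossing 1x2. Involves strand 3? no. Count so far: 4
Gen 12: crossing 2x1. Involves strand 3? no. Count so far: 4

Answer: 4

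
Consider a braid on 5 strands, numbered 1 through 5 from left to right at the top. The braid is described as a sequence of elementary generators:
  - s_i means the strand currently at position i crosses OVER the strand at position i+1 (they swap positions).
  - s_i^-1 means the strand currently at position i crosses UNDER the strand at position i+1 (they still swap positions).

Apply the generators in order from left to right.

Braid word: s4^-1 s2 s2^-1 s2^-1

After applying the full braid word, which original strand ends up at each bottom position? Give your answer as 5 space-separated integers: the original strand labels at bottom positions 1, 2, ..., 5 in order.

Gen 1 (s4^-1): strand 4 crosses under strand 5. Perm now: [1 2 3 5 4]
Gen 2 (s2): strand 2 crosses over strand 3. Perm now: [1 3 2 5 4]
Gen 3 (s2^-1): strand 3 crosses under strand 2. Perm now: [1 2 3 5 4]
Gen 4 (s2^-1): strand 2 crosses under strand 3. Perm now: [1 3 2 5 4]

Answer: 1 3 2 5 4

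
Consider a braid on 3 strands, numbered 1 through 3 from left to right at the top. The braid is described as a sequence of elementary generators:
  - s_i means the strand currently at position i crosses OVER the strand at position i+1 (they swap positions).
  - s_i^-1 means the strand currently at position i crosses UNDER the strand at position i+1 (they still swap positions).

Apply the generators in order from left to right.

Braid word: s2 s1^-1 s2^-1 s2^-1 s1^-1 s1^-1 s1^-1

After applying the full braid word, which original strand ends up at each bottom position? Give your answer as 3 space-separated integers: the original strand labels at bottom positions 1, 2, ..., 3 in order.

Answer: 1 3 2

Derivation:
Gen 1 (s2): strand 2 crosses over strand 3. Perm now: [1 3 2]
Gen 2 (s1^-1): strand 1 crosses under strand 3. Perm now: [3 1 2]
Gen 3 (s2^-1): strand 1 crosses under strand 2. Perm now: [3 2 1]
Gen 4 (s2^-1): strand 2 crosses under strand 1. Perm now: [3 1 2]
Gen 5 (s1^-1): strand 3 crosses under strand 1. Perm now: [1 3 2]
Gen 6 (s1^-1): strand 1 crosses under strand 3. Perm now: [3 1 2]
Gen 7 (s1^-1): strand 3 crosses under strand 1. Perm now: [1 3 2]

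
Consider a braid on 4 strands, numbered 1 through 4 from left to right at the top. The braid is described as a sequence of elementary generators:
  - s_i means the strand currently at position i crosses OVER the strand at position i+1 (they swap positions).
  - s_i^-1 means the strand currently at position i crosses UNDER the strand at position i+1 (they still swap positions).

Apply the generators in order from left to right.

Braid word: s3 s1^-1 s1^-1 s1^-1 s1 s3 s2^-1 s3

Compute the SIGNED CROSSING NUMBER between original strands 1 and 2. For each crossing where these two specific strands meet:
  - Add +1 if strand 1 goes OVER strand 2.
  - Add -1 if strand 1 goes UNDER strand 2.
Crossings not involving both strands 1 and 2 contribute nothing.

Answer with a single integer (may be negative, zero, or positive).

Gen 1: crossing 3x4. Both 1&2? no. Sum: 0
Gen 2: 1 under 2. Both 1&2? yes. Contrib: -1. Sum: -1
Gen 3: 2 under 1. Both 1&2? yes. Contrib: +1. Sum: 0
Gen 4: 1 under 2. Both 1&2? yes. Contrib: -1. Sum: -1
Gen 5: 2 over 1. Both 1&2? yes. Contrib: -1. Sum: -2
Gen 6: crossing 4x3. Both 1&2? no. Sum: -2
Gen 7: crossing 2x3. Both 1&2? no. Sum: -2
Gen 8: crossing 2x4. Both 1&2? no. Sum: -2

Answer: -2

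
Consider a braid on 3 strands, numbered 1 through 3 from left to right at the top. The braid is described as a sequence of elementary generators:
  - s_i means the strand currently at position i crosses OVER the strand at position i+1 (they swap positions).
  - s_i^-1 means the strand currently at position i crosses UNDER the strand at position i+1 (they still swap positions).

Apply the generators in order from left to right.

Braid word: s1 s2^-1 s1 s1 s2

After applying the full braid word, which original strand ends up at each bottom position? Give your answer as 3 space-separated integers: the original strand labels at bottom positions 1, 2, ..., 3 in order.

Answer: 2 1 3

Derivation:
Gen 1 (s1): strand 1 crosses over strand 2. Perm now: [2 1 3]
Gen 2 (s2^-1): strand 1 crosses under strand 3. Perm now: [2 3 1]
Gen 3 (s1): strand 2 crosses over strand 3. Perm now: [3 2 1]
Gen 4 (s1): strand 3 crosses over strand 2. Perm now: [2 3 1]
Gen 5 (s2): strand 3 crosses over strand 1. Perm now: [2 1 3]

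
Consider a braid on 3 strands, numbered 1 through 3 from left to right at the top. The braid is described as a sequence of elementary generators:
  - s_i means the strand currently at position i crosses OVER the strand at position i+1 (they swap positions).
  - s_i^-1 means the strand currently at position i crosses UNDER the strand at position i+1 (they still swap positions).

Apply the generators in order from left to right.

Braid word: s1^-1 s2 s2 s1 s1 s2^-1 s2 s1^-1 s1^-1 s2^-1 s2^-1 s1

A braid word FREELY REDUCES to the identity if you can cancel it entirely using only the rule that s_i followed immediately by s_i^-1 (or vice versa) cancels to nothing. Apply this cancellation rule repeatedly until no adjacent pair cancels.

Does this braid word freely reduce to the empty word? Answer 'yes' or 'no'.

Gen 1 (s1^-1): push. Stack: [s1^-1]
Gen 2 (s2): push. Stack: [s1^-1 s2]
Gen 3 (s2): push. Stack: [s1^-1 s2 s2]
Gen 4 (s1): push. Stack: [s1^-1 s2 s2 s1]
Gen 5 (s1): push. Stack: [s1^-1 s2 s2 s1 s1]
Gen 6 (s2^-1): push. Stack: [s1^-1 s2 s2 s1 s1 s2^-1]
Gen 7 (s2): cancels prior s2^-1. Stack: [s1^-1 s2 s2 s1 s1]
Gen 8 (s1^-1): cancels prior s1. Stack: [s1^-1 s2 s2 s1]
Gen 9 (s1^-1): cancels prior s1. Stack: [s1^-1 s2 s2]
Gen 10 (s2^-1): cancels prior s2. Stack: [s1^-1 s2]
Gen 11 (s2^-1): cancels prior s2. Stack: [s1^-1]
Gen 12 (s1): cancels prior s1^-1. Stack: []
Reduced word: (empty)

Answer: yes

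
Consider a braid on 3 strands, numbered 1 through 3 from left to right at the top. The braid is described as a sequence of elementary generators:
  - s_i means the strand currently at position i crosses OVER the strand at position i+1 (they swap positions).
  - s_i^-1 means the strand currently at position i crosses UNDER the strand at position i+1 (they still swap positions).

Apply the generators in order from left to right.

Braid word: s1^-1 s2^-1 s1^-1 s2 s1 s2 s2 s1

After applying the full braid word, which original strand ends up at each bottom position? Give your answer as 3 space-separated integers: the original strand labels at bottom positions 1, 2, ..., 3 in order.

Gen 1 (s1^-1): strand 1 crosses under strand 2. Perm now: [2 1 3]
Gen 2 (s2^-1): strand 1 crosses under strand 3. Perm now: [2 3 1]
Gen 3 (s1^-1): strand 2 crosses under strand 3. Perm now: [3 2 1]
Gen 4 (s2): strand 2 crosses over strand 1. Perm now: [3 1 2]
Gen 5 (s1): strand 3 crosses over strand 1. Perm now: [1 3 2]
Gen 6 (s2): strand 3 crosses over strand 2. Perm now: [1 2 3]
Gen 7 (s2): strand 2 crosses over strand 3. Perm now: [1 3 2]
Gen 8 (s1): strand 1 crosses over strand 3. Perm now: [3 1 2]

Answer: 3 1 2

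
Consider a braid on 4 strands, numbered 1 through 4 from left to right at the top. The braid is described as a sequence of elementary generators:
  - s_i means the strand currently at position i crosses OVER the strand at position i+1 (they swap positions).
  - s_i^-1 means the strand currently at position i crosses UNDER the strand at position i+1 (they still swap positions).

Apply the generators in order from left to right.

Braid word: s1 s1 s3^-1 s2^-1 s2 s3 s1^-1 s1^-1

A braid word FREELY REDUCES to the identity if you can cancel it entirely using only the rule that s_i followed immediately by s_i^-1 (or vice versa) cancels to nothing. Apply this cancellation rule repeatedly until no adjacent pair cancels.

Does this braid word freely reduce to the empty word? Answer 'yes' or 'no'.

Answer: yes

Derivation:
Gen 1 (s1): push. Stack: [s1]
Gen 2 (s1): push. Stack: [s1 s1]
Gen 3 (s3^-1): push. Stack: [s1 s1 s3^-1]
Gen 4 (s2^-1): push. Stack: [s1 s1 s3^-1 s2^-1]
Gen 5 (s2): cancels prior s2^-1. Stack: [s1 s1 s3^-1]
Gen 6 (s3): cancels prior s3^-1. Stack: [s1 s1]
Gen 7 (s1^-1): cancels prior s1. Stack: [s1]
Gen 8 (s1^-1): cancels prior s1. Stack: []
Reduced word: (empty)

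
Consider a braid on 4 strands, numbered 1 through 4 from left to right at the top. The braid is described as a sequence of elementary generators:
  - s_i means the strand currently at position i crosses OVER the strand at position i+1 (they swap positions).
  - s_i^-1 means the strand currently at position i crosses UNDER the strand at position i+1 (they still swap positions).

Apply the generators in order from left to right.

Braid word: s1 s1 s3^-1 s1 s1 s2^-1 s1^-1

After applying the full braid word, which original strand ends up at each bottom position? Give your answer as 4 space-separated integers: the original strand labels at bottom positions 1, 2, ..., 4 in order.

Answer: 4 1 2 3

Derivation:
Gen 1 (s1): strand 1 crosses over strand 2. Perm now: [2 1 3 4]
Gen 2 (s1): strand 2 crosses over strand 1. Perm now: [1 2 3 4]
Gen 3 (s3^-1): strand 3 crosses under strand 4. Perm now: [1 2 4 3]
Gen 4 (s1): strand 1 crosses over strand 2. Perm now: [2 1 4 3]
Gen 5 (s1): strand 2 crosses over strand 1. Perm now: [1 2 4 3]
Gen 6 (s2^-1): strand 2 crosses under strand 4. Perm now: [1 4 2 3]
Gen 7 (s1^-1): strand 1 crosses under strand 4. Perm now: [4 1 2 3]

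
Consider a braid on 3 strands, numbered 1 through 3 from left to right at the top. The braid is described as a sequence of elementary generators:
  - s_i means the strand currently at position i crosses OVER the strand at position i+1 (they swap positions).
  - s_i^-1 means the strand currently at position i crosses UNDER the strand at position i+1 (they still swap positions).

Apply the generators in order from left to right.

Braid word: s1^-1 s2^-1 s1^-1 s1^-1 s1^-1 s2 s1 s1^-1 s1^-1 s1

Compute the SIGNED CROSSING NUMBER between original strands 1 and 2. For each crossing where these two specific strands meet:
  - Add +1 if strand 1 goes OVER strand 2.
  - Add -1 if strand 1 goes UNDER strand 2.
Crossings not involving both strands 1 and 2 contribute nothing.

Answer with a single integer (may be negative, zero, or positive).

Gen 1: 1 under 2. Both 1&2? yes. Contrib: -1. Sum: -1
Gen 2: crossing 1x3. Both 1&2? no. Sum: -1
Gen 3: crossing 2x3. Both 1&2? no. Sum: -1
Gen 4: crossing 3x2. Both 1&2? no. Sum: -1
Gen 5: crossing 2x3. Both 1&2? no. Sum: -1
Gen 6: 2 over 1. Both 1&2? yes. Contrib: -1. Sum: -2
Gen 7: crossing 3x1. Both 1&2? no. Sum: -2
Gen 8: crossing 1x3. Both 1&2? no. Sum: -2
Gen 9: crossing 3x1. Both 1&2? no. Sum: -2
Gen 10: crossing 1x3. Both 1&2? no. Sum: -2

Answer: -2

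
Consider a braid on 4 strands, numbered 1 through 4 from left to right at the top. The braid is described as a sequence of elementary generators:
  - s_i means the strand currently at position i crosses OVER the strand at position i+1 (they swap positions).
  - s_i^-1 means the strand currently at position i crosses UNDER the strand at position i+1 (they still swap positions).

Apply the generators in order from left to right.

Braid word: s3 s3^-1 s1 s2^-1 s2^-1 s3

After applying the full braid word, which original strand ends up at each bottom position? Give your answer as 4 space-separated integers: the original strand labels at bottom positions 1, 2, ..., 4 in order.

Answer: 2 1 4 3

Derivation:
Gen 1 (s3): strand 3 crosses over strand 4. Perm now: [1 2 4 3]
Gen 2 (s3^-1): strand 4 crosses under strand 3. Perm now: [1 2 3 4]
Gen 3 (s1): strand 1 crosses over strand 2. Perm now: [2 1 3 4]
Gen 4 (s2^-1): strand 1 crosses under strand 3. Perm now: [2 3 1 4]
Gen 5 (s2^-1): strand 3 crosses under strand 1. Perm now: [2 1 3 4]
Gen 6 (s3): strand 3 crosses over strand 4. Perm now: [2 1 4 3]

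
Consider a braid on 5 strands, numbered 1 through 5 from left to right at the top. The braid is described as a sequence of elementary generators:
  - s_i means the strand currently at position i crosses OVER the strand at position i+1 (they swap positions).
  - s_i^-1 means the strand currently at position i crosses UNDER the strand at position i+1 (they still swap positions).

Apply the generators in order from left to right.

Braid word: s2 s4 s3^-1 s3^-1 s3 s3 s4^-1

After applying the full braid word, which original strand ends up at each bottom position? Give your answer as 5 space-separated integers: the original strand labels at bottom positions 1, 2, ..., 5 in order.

Answer: 1 3 2 4 5

Derivation:
Gen 1 (s2): strand 2 crosses over strand 3. Perm now: [1 3 2 4 5]
Gen 2 (s4): strand 4 crosses over strand 5. Perm now: [1 3 2 5 4]
Gen 3 (s3^-1): strand 2 crosses under strand 5. Perm now: [1 3 5 2 4]
Gen 4 (s3^-1): strand 5 crosses under strand 2. Perm now: [1 3 2 5 4]
Gen 5 (s3): strand 2 crosses over strand 5. Perm now: [1 3 5 2 4]
Gen 6 (s3): strand 5 crosses over strand 2. Perm now: [1 3 2 5 4]
Gen 7 (s4^-1): strand 5 crosses under strand 4. Perm now: [1 3 2 4 5]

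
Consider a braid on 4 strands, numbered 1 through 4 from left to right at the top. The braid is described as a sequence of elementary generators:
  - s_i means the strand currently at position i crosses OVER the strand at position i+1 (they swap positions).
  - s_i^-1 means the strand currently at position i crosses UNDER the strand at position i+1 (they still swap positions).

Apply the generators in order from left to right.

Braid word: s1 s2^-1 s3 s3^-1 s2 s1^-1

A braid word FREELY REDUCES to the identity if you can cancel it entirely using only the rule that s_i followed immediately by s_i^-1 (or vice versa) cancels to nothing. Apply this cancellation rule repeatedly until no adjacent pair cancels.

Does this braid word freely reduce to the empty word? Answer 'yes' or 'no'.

Answer: yes

Derivation:
Gen 1 (s1): push. Stack: [s1]
Gen 2 (s2^-1): push. Stack: [s1 s2^-1]
Gen 3 (s3): push. Stack: [s1 s2^-1 s3]
Gen 4 (s3^-1): cancels prior s3. Stack: [s1 s2^-1]
Gen 5 (s2): cancels prior s2^-1. Stack: [s1]
Gen 6 (s1^-1): cancels prior s1. Stack: []
Reduced word: (empty)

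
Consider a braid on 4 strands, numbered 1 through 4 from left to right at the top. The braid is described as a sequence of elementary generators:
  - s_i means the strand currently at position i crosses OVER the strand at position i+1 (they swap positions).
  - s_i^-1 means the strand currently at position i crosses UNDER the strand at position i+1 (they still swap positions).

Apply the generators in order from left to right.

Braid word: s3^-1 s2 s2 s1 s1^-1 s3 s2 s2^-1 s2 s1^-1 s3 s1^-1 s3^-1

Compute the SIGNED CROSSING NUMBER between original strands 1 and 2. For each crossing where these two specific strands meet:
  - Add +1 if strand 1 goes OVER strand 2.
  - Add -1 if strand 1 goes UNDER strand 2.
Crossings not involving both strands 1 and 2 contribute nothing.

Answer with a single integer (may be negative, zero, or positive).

Gen 1: crossing 3x4. Both 1&2? no. Sum: 0
Gen 2: crossing 2x4. Both 1&2? no. Sum: 0
Gen 3: crossing 4x2. Both 1&2? no. Sum: 0
Gen 4: 1 over 2. Both 1&2? yes. Contrib: +1. Sum: 1
Gen 5: 2 under 1. Both 1&2? yes. Contrib: +1. Sum: 2
Gen 6: crossing 4x3. Both 1&2? no. Sum: 2
Gen 7: crossing 2x3. Both 1&2? no. Sum: 2
Gen 8: crossing 3x2. Both 1&2? no. Sum: 2
Gen 9: crossing 2x3. Both 1&2? no. Sum: 2
Gen 10: crossing 1x3. Both 1&2? no. Sum: 2
Gen 11: crossing 2x4. Both 1&2? no. Sum: 2
Gen 12: crossing 3x1. Both 1&2? no. Sum: 2
Gen 13: crossing 4x2. Both 1&2? no. Sum: 2

Answer: 2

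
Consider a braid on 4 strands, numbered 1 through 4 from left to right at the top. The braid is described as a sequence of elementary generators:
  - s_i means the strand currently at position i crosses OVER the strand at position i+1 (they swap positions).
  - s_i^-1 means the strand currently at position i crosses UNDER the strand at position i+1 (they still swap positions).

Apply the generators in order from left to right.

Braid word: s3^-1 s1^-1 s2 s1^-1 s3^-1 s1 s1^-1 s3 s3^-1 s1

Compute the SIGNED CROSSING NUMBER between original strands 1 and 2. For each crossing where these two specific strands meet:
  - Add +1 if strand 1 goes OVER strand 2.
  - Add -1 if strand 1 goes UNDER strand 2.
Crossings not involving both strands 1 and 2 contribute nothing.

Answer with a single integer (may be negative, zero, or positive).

Answer: -1

Derivation:
Gen 1: crossing 3x4. Both 1&2? no. Sum: 0
Gen 2: 1 under 2. Both 1&2? yes. Contrib: -1. Sum: -1
Gen 3: crossing 1x4. Both 1&2? no. Sum: -1
Gen 4: crossing 2x4. Both 1&2? no. Sum: -1
Gen 5: crossing 1x3. Both 1&2? no. Sum: -1
Gen 6: crossing 4x2. Both 1&2? no. Sum: -1
Gen 7: crossing 2x4. Both 1&2? no. Sum: -1
Gen 8: crossing 3x1. Both 1&2? no. Sum: -1
Gen 9: crossing 1x3. Both 1&2? no. Sum: -1
Gen 10: crossing 4x2. Both 1&2? no. Sum: -1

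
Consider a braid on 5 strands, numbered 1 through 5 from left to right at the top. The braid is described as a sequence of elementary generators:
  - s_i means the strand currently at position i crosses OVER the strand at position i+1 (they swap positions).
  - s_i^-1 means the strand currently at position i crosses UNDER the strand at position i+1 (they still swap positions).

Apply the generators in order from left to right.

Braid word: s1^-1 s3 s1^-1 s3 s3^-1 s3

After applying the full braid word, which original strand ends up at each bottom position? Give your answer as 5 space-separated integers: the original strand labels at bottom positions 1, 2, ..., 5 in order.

Gen 1 (s1^-1): strand 1 crosses under strand 2. Perm now: [2 1 3 4 5]
Gen 2 (s3): strand 3 crosses over strand 4. Perm now: [2 1 4 3 5]
Gen 3 (s1^-1): strand 2 crosses under strand 1. Perm now: [1 2 4 3 5]
Gen 4 (s3): strand 4 crosses over strand 3. Perm now: [1 2 3 4 5]
Gen 5 (s3^-1): strand 3 crosses under strand 4. Perm now: [1 2 4 3 5]
Gen 6 (s3): strand 4 crosses over strand 3. Perm now: [1 2 3 4 5]

Answer: 1 2 3 4 5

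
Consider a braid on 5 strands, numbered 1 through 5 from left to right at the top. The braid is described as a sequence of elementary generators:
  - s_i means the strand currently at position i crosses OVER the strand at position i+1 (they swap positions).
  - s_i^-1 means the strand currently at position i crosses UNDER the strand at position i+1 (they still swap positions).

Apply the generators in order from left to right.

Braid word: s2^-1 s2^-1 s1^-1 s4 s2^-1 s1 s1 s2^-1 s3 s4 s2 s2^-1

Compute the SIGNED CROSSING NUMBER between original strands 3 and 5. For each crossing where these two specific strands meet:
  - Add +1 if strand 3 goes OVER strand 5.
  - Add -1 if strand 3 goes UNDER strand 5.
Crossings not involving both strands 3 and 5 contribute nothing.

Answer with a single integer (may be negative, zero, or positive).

Gen 1: crossing 2x3. Both 3&5? no. Sum: 0
Gen 2: crossing 3x2. Both 3&5? no. Sum: 0
Gen 3: crossing 1x2. Both 3&5? no. Sum: 0
Gen 4: crossing 4x5. Both 3&5? no. Sum: 0
Gen 5: crossing 1x3. Both 3&5? no. Sum: 0
Gen 6: crossing 2x3. Both 3&5? no. Sum: 0
Gen 7: crossing 3x2. Both 3&5? no. Sum: 0
Gen 8: crossing 3x1. Both 3&5? no. Sum: 0
Gen 9: 3 over 5. Both 3&5? yes. Contrib: +1. Sum: 1
Gen 10: crossing 3x4. Both 3&5? no. Sum: 1
Gen 11: crossing 1x5. Both 3&5? no. Sum: 1
Gen 12: crossing 5x1. Both 3&5? no. Sum: 1

Answer: 1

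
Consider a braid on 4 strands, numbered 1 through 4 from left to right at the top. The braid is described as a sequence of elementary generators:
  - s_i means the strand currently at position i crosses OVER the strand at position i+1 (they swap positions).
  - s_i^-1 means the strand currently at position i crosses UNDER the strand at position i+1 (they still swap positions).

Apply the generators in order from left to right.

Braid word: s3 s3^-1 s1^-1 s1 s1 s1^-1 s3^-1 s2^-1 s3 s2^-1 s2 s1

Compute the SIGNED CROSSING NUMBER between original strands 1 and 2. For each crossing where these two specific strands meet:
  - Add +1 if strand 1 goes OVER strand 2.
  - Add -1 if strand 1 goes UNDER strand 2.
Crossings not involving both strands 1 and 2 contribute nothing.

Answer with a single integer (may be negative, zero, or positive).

Answer: 0

Derivation:
Gen 1: crossing 3x4. Both 1&2? no. Sum: 0
Gen 2: crossing 4x3. Both 1&2? no. Sum: 0
Gen 3: 1 under 2. Both 1&2? yes. Contrib: -1. Sum: -1
Gen 4: 2 over 1. Both 1&2? yes. Contrib: -1. Sum: -2
Gen 5: 1 over 2. Both 1&2? yes. Contrib: +1. Sum: -1
Gen 6: 2 under 1. Both 1&2? yes. Contrib: +1. Sum: 0
Gen 7: crossing 3x4. Both 1&2? no. Sum: 0
Gen 8: crossing 2x4. Both 1&2? no. Sum: 0
Gen 9: crossing 2x3. Both 1&2? no. Sum: 0
Gen 10: crossing 4x3. Both 1&2? no. Sum: 0
Gen 11: crossing 3x4. Both 1&2? no. Sum: 0
Gen 12: crossing 1x4. Both 1&2? no. Sum: 0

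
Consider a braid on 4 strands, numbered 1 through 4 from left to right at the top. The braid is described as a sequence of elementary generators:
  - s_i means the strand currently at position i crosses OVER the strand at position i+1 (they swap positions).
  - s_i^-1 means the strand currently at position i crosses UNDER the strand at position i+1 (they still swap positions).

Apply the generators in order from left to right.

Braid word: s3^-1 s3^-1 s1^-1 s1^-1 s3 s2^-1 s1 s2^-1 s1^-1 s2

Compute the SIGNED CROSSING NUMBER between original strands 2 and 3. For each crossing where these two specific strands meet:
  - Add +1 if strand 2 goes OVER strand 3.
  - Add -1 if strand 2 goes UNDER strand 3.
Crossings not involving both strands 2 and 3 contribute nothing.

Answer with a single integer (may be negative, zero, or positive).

Answer: 0

Derivation:
Gen 1: crossing 3x4. Both 2&3? no. Sum: 0
Gen 2: crossing 4x3. Both 2&3? no. Sum: 0
Gen 3: crossing 1x2. Both 2&3? no. Sum: 0
Gen 4: crossing 2x1. Both 2&3? no. Sum: 0
Gen 5: crossing 3x4. Both 2&3? no. Sum: 0
Gen 6: crossing 2x4. Both 2&3? no. Sum: 0
Gen 7: crossing 1x4. Both 2&3? no. Sum: 0
Gen 8: crossing 1x2. Both 2&3? no. Sum: 0
Gen 9: crossing 4x2. Both 2&3? no. Sum: 0
Gen 10: crossing 4x1. Both 2&3? no. Sum: 0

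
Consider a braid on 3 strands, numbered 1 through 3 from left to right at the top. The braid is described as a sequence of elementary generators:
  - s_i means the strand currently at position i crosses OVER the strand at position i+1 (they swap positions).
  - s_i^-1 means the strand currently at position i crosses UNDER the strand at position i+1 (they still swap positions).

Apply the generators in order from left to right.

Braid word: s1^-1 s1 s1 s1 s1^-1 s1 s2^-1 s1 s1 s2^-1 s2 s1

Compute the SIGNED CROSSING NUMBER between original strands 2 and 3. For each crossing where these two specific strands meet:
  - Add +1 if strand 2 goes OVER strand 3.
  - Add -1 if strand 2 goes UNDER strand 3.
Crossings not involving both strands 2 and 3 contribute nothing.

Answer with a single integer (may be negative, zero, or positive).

Gen 1: crossing 1x2. Both 2&3? no. Sum: 0
Gen 2: crossing 2x1. Both 2&3? no. Sum: 0
Gen 3: crossing 1x2. Both 2&3? no. Sum: 0
Gen 4: crossing 2x1. Both 2&3? no. Sum: 0
Gen 5: crossing 1x2. Both 2&3? no. Sum: 0
Gen 6: crossing 2x1. Both 2&3? no. Sum: 0
Gen 7: 2 under 3. Both 2&3? yes. Contrib: -1. Sum: -1
Gen 8: crossing 1x3. Both 2&3? no. Sum: -1
Gen 9: crossing 3x1. Both 2&3? no. Sum: -1
Gen 10: 3 under 2. Both 2&3? yes. Contrib: +1. Sum: 0
Gen 11: 2 over 3. Both 2&3? yes. Contrib: +1. Sum: 1
Gen 12: crossing 1x3. Both 2&3? no. Sum: 1

Answer: 1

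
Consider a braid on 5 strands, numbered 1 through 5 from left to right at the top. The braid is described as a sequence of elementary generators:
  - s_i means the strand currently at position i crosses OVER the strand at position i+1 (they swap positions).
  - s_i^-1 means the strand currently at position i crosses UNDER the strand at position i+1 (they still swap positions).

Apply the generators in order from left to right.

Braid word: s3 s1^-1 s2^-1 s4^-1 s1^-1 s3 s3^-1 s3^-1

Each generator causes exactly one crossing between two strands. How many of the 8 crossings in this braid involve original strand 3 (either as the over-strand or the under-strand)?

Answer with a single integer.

Answer: 2

Derivation:
Gen 1: crossing 3x4. Involves strand 3? yes. Count so far: 1
Gen 2: crossing 1x2. Involves strand 3? no. Count so far: 1
Gen 3: crossing 1x4. Involves strand 3? no. Count so far: 1
Gen 4: crossing 3x5. Involves strand 3? yes. Count so far: 2
Gen 5: crossing 2x4. Involves strand 3? no. Count so far: 2
Gen 6: crossing 1x5. Involves strand 3? no. Count so far: 2
Gen 7: crossing 5x1. Involves strand 3? no. Count so far: 2
Gen 8: crossing 1x5. Involves strand 3? no. Count so far: 2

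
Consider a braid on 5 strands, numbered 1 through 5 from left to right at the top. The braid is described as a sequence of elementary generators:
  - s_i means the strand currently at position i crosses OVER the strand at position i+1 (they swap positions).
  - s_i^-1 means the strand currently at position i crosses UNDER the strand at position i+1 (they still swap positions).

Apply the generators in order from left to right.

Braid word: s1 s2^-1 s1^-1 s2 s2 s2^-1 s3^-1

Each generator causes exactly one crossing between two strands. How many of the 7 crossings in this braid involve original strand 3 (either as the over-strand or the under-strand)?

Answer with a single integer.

Answer: 2

Derivation:
Gen 1: crossing 1x2. Involves strand 3? no. Count so far: 0
Gen 2: crossing 1x3. Involves strand 3? yes. Count so far: 1
Gen 3: crossing 2x3. Involves strand 3? yes. Count so far: 2
Gen 4: crossing 2x1. Involves strand 3? no. Count so far: 2
Gen 5: crossing 1x2. Involves strand 3? no. Count so far: 2
Gen 6: crossing 2x1. Involves strand 3? no. Count so far: 2
Gen 7: crossing 2x4. Involves strand 3? no. Count so far: 2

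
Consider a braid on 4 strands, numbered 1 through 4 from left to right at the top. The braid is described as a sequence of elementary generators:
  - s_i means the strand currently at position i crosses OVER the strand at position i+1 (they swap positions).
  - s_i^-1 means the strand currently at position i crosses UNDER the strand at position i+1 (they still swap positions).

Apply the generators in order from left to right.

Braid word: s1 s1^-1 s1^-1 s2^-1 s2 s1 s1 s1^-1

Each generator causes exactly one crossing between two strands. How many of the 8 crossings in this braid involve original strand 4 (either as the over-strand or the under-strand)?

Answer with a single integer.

Gen 1: crossing 1x2. Involves strand 4? no. Count so far: 0
Gen 2: crossing 2x1. Involves strand 4? no. Count so far: 0
Gen 3: crossing 1x2. Involves strand 4? no. Count so far: 0
Gen 4: crossing 1x3. Involves strand 4? no. Count so far: 0
Gen 5: crossing 3x1. Involves strand 4? no. Count so far: 0
Gen 6: crossing 2x1. Involves strand 4? no. Count so far: 0
Gen 7: crossing 1x2. Involves strand 4? no. Count so far: 0
Gen 8: crossing 2x1. Involves strand 4? no. Count so far: 0

Answer: 0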